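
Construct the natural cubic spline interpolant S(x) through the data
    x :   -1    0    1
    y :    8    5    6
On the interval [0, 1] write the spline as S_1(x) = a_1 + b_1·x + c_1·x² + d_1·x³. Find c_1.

3

Put M_i = S'' at the i-th knot. Here h = (1, 1) and Δ = (-3, 1), so the interior equations h_(i-1)·M_(i-1) + 2(h_(i-1)+h_i)·M_i + h_i·M_(i+1) = 6(Δ_i − Δ_(i-1)) read
  1·M_0 + 4·M_1 + 1·M_2 = 6(Δ_1 - Δ_0) = 24
Natural end conditions: M_0 = M_2 = 0.
Hence M_0 = 0, M_1 = 6, M_2 = 0.
On [0, 1], with S_1(x) = a_1 + b_1·x + c_1·x² + d_1·x³: c_1 = M_1/2 = 3, d_1 = (M_2 - M_1)/(6h_1) = -1, b_1 = Δ_1 - h_1(2M_1 + M_2)/6 = -1.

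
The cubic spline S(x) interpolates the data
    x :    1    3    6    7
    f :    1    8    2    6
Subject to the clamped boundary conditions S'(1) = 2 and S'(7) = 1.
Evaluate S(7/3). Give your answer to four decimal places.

6.2764

With m_i denoting the second derivative at x_i, h_i = 2, 3, 1, and Δ_i = (y_(i+1) − y_i)/h_i = 7/2, -2, 4:
  2·m_0 + 10·m_1 + 3·m_2 = 6(Δ_1 - Δ_0) = -33
  3·m_1 + 8·m_2 + 1·m_3 = 6(Δ_2 - Δ_1) = 36
Clamped end conditions give two more equations: 2h_0·m_0 + h_0·m_1 = 6(Δ_0 - S'(1)) = 9 and h_2·m_2 + 2h_2·m_3 = 6(S'(7) - Δ_2) = -18.
Hence m_0 = 151/26, m_1 = -185/26, m_2 = 115/13, m_3 = -349/26.
On [1, 3], S(x) = 1 + 2·(x - 1) + 151/52·(x - 1)² - 14/13·(x - 1)³.
With (x - 1) = 4/3: S(7/3) = 2203/351.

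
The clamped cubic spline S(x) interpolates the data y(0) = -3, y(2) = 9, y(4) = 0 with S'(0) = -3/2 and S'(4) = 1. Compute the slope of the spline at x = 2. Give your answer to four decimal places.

With M_i denoting the second derivative at x_i, h_i = 2, 2, and Δ_i = (y_(i+1) − y_i)/h_i = 6, -9/2:
  2·M_0 + 8·M_1 + 2·M_2 = 6(Δ_1 - Δ_0) = -63
Clamped end conditions give two more equations: 2h_0·M_0 + h_0·M_1 = 6(Δ_0 - S'(0)) = 45 and h_1·M_1 + 2h_1·M_2 = 6(S'(4) - Δ_1) = 33.
Solving the tridiagonal system: M_0 = 79/4, M_1 = -17, M_2 = 67/4.
On [2, 4], S'(x) = b_1 + 2c_1·(x - 2) + 3d_1·(x - 2)² with b_1 = Δ_1 - h_1(2M_1 + M_2)/6 = 5/4, c_1 = M_1/2 = -17/2, d_1 = (M_2 - M_1)/(6h_1) = 45/16. So S'(2) = 5/4.

1.2500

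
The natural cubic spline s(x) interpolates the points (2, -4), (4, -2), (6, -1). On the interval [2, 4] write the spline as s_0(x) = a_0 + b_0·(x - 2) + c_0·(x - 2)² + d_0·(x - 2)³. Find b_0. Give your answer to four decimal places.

1.1250

Let σ_i = s''(x_i). Step sizes h_i = 2, 2; slopes of the chords Δ_i = (y_(i+1) - y_i)/h_i = 1, 1/2.
  2·σ_0 + 8·σ_1 + 2·σ_2 = 6(Δ_1 - Δ_0) = -3
Natural end conditions: σ_0 = σ_2 = 0.
Solving: σ_0 = 0, σ_1 = -3/8, σ_2 = 0.
On [2, 4], with s_0(x) = a_0 + b_0·(x - 2) + c_0·(x - 2)² + d_0·(x - 2)³: c_0 = σ_0/2 = 0, d_0 = (σ_1 - σ_0)/(6h_0) = -1/32, b_0 = Δ_0 - h_0(2σ_0 + σ_1)/6 = 9/8.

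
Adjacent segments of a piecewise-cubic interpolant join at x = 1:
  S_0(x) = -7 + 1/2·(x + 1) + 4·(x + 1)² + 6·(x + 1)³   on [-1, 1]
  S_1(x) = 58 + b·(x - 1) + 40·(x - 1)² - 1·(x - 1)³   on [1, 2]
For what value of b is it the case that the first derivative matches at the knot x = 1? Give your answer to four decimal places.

88.5000

S_0'(x) = 1/2 + 8·(x + 1) + 18·(x + 1)², so S_0'(1) = 177/2. On the right, S_1'(1) = b, so b = 177/2.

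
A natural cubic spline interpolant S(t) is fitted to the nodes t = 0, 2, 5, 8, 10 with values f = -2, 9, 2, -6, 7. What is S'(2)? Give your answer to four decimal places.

Put σ_i = S'' at the i-th knot. Here h = (2, 3, 3, 2) and Δ = (11/2, -7/3, -8/3, 13/2), so the interior equations h_(i-1)·σ_(i-1) + 2(h_(i-1)+h_i)·σ_i + h_i·σ_(i+1) = 6(Δ_i − Δ_(i-1)) read
  2·σ_0 + 10·σ_1 + 3·σ_2 = 6(Δ_1 - Δ_0) = -47
  3·σ_1 + 12·σ_2 + 3·σ_3 = 6(Δ_2 - Δ_1) = -2
  3·σ_2 + 10·σ_3 + 2·σ_4 = 6(Δ_3 - Δ_2) = 55
Natural end conditions: σ_0 = σ_4 = 0.
Forward elimination and back-substitution give σ_0 = 0, σ_1 = -777/170, σ_2 = -22/51, σ_3 = 957/170, σ_4 = 0.
On [2, 5], S'(t) = b_1 + 2c_1·(t - 2) + 3d_1·(t - 2)² with b_1 = Δ_1 - h_1(2σ_1 + σ_2)/6 = 417/170, c_1 = σ_1/2 = -777/340, d_1 = (σ_2 - σ_1)/(6h_1) = 2111/9180. So S'(2) = 417/170.

2.4529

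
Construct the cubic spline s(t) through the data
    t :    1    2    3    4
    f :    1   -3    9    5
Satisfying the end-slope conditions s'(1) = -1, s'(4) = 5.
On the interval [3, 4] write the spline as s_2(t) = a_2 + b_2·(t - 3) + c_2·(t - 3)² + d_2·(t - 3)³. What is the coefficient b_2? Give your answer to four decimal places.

Let M_i = s''(x_i). Step sizes h_i = 1, 1, 1; slopes of the chords Δ_i = (y_(i+1) - y_i)/h_i = -4, 12, -4.
  1·M_0 + 4·M_1 + 1·M_2 = 6(Δ_1 - Δ_0) = 96
  1·M_1 + 4·M_2 + 1·M_3 = 6(Δ_2 - Δ_1) = -96
Clamped end conditions give two more equations: 2h_0·M_0 + h_0·M_1 = 6(Δ_0 - s'(1)) = -18 and h_2·M_2 + 2h_2·M_3 = 6(s'(4) - Δ_2) = 54.
Forward elimination and back-substitution give M_0 = -154/5, M_1 = 218/5, M_2 = -238/5, M_3 = 254/5.
On [3, 4], with s_2(t) = a_2 + b_2·(t - 3) + c_2·(t - 3)² + d_2·(t - 3)³: c_2 = M_2/2 = -119/5, d_2 = (M_3 - M_2)/(6h_2) = 82/5, b_2 = Δ_2 - h_2(2M_2 + M_3)/6 = 17/5.

3.4000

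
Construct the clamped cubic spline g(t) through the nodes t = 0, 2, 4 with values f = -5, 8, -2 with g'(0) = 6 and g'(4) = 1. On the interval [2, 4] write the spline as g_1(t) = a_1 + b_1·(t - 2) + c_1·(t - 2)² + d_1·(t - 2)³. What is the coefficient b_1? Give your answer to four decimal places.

-0.6250

With σ_i denoting the second derivative at x_i, h_i = 2, 2, and Δ_i = (y_(i+1) − y_i)/h_i = 13/2, -5:
  2·σ_0 + 8·σ_1 + 2·σ_2 = 6(Δ_1 - Δ_0) = -69
Clamped end conditions give two more equations: 2h_0·σ_0 + h_0·σ_1 = 6(Δ_0 - g'(0)) = 3 and h_1·σ_1 + 2h_1·σ_2 = 6(g'(4) - Δ_1) = 36.
Forward elimination and back-substitution give σ_0 = 65/8, σ_1 = -59/4, σ_2 = 131/8.
On [2, 4], with g_1(t) = a_1 + b_1·(t - 2) + c_1·(t - 2)² + d_1·(t - 2)³: c_1 = σ_1/2 = -59/8, d_1 = (σ_2 - σ_1)/(6h_1) = 83/32, b_1 = Δ_1 - h_1(2σ_1 + σ_2)/6 = -5/8.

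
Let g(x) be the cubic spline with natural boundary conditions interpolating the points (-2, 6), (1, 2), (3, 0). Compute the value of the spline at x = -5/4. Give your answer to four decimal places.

Put σ_i = g'' at the i-th knot. Here h = (3, 2) and Δ = (-4/3, -1), so the interior equations h_(i-1)·σ_(i-1) + 2(h_(i-1)+h_i)·σ_i + h_i·σ_(i+1) = 6(Δ_i − Δ_(i-1)) read
  3·σ_0 + 10·σ_1 + 2·σ_2 = 6(Δ_1 - Δ_0) = 2
Natural end conditions: σ_0 = σ_2 = 0.
Solving the tridiagonal system: σ_0 = 0, σ_1 = 1/5, σ_2 = 0.
On [-2, 1], g(x) = 6 - 43/30·(x + 2) + 0·(x + 2)² + 1/90·(x + 2)³.
With (x + 2) = 3/4: g(-5/4) = 631/128.

4.9297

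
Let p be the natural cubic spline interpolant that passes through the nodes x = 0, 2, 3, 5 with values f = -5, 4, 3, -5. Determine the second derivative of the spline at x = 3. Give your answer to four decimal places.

Let σ_i = p''(x_i). Step sizes h_i = 2, 1, 2; slopes of the chords Δ_i = (y_(i+1) - y_i)/h_i = 9/2, -1, -4.
  2·σ_0 + 6·σ_1 + 1·σ_2 = 6(Δ_1 - Δ_0) = -33
  1·σ_1 + 6·σ_2 + 2·σ_3 = 6(Δ_2 - Δ_1) = -18
Natural end conditions: σ_0 = σ_3 = 0.
Solving: σ_0 = 0, σ_1 = -36/7, σ_2 = -15/7, σ_3 = 0.

-2.1429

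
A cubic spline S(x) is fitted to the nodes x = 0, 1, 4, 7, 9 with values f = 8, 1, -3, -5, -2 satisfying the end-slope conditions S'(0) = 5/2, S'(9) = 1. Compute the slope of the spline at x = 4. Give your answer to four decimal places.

With M_i denoting the second derivative at x_i, h_i = 1, 3, 3, 2, and Δ_i = (y_(i+1) − y_i)/h_i = -7, -4/3, -2/3, 3/2:
  1·M_0 + 8·M_1 + 3·M_2 = 6(Δ_1 - Δ_0) = 34
  3·M_1 + 12·M_2 + 3·M_3 = 6(Δ_2 - Δ_1) = 4
  3·M_2 + 10·M_3 + 2·M_4 = 6(Δ_3 - Δ_2) = 13
Clamped end conditions give two more equations: 2h_0·M_0 + h_0·M_1 = 6(Δ_0 - S'(0)) = -57 and h_3·M_3 + 2h_3·M_4 = 6(S'(9) - Δ_3) = -3.
Forward elimination and back-substitution give M_0 = -3253/98, M_1 = 460/49, M_2 = -775/294, M_3 = 122/49, M_4 = -391/196.
On [4, 7], S'(x) = b_2 + 2c_2·(x - 4) + 3d_2·(x - 4)² with b_2 = Δ_2 - h_2(2M_2 + M_3)/6 = 71/98, c_2 = M_2/2 = -775/588, d_2 = (M_3 - M_2)/(6h_2) = 1507/5292. So S'(4) = 71/98.

0.7245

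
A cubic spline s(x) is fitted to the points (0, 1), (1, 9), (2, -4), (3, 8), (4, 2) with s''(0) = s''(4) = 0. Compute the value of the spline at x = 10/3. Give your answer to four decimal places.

8.5860

Write M_i for s''(x_i). With h_i = 1, 1, 1, 1 and divided differences Δ_i = 8, -13, 12, -6, the continuity of s' gives the tridiagonal system
  1·M_0 + 4·M_1 + 1·M_2 = 6(Δ_1 - Δ_0) = -126
  1·M_1 + 4·M_2 + 1·M_3 = 6(Δ_2 - Δ_1) = 150
  1·M_2 + 4·M_3 + 1·M_4 = 6(Δ_3 - Δ_2) = -108
Natural end conditions: M_0 = M_4 = 0.
Solving the tridiagonal system: M_0 = 0, M_1 = -1299/28, M_2 = 417/7, M_3 = -1173/28, M_4 = 0.
On [3, 4], s(x) = 8 + 223/28·(x - 3) - 1173/56·(x - 3)² + 391/56·(x - 3)³.
With (x - 3) = 1/3: s(10/3) = 6491/756.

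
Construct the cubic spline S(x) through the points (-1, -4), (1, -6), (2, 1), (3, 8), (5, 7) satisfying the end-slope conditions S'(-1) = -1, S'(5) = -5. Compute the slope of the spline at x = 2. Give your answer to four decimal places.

With M_i denoting the second derivative at x_i, h_i = 2, 1, 1, 2, and Δ_i = (y_(i+1) − y_i)/h_i = -1, 7, 7, -1/2:
  2·M_0 + 6·M_1 + 1·M_2 = 6(Δ_1 - Δ_0) = 48
  1·M_1 + 4·M_2 + 1·M_3 = 6(Δ_2 - Δ_1) = 0
  1·M_2 + 6·M_3 + 2·M_4 = 6(Δ_3 - Δ_2) = -45
Clamped end conditions give two more equations: 2h_0·M_0 + h_0·M_1 = 6(Δ_0 - S'(-1)) = 0 and h_3·M_3 + 2h_3·M_4 = 6(S'(5) - Δ_3) = -27.
Forward elimination and back-substitution give M_0 = -587/120, M_1 = 587/60, M_2 = -11/12, M_3 = -367/60, M_4 = -443/120.
On [2, 3], S'(x) = b_2 + 2c_2·(x - 2) + 3d_2·(x - 2)² with b_2 = Δ_2 - h_2(2M_2 + M_3)/6 = 333/40, c_2 = M_2/2 = -11/24, d_2 = (M_3 - M_2)/(6h_2) = -13/15. So S'(2) = 333/40.

8.3250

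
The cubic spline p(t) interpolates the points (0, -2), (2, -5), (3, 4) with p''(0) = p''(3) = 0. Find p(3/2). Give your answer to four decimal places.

-6.5469

Write m_i for p''(x_i). With h_i = 2, 1 and divided differences Δ_i = -3/2, 9, the continuity of p' gives the tridiagonal system
  2·m_0 + 6·m_1 + 1·m_2 = 6(Δ_1 - Δ_0) = 63
Natural end conditions: m_0 = m_2 = 0.
Solving: m_0 = 0, m_1 = 21/2, m_2 = 0.
On [0, 2], p(t) = -2 - 5·t + 0·t² + 7/8·t³.
With t = 3/2: p(3/2) = -419/64.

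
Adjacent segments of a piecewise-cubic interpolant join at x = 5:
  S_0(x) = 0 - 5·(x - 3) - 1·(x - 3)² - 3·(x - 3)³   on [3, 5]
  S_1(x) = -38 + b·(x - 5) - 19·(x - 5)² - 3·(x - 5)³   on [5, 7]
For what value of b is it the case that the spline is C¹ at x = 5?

-45

S_0'(x) = -5 - 2·(x - 3) - 9·(x - 3)², so S_0'(5) = -45. On the right, S_1'(5) = b, so b = -45.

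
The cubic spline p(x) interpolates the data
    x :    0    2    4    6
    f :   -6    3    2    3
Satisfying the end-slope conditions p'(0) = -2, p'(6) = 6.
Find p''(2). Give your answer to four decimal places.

Put m_i = p'' at the i-th knot. Here h = (2, 2, 2) and Δ = (9/2, -1/2, 1/2), so the interior equations h_(i-1)·m_(i-1) + 2(h_(i-1)+h_i)·m_i + h_i·m_(i+1) = 6(Δ_i − Δ_(i-1)) read
  2·m_0 + 8·m_1 + 2·m_2 = 6(Δ_1 - Δ_0) = -30
  2·m_1 + 8·m_2 + 2·m_3 = 6(Δ_2 - Δ_1) = 6
Clamped end conditions give two more equations: 2h_0·m_0 + h_0·m_1 = 6(Δ_0 - p'(0)) = 39 and h_2·m_2 + 2h_2·m_3 = 6(p'(6) - Δ_2) = 33.
Solving the tridiagonal system: m_0 = 401/30, m_1 = -217/30, m_2 = 17/30, m_3 = 239/30.

-7.2333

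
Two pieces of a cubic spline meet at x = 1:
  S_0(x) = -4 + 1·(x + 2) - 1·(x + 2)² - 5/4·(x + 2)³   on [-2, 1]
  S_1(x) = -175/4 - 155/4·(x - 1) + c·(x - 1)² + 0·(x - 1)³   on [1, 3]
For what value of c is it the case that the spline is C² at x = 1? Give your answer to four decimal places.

-12.2500

S_0''(x) = -2 - 15/2·(x + 2), so S_0''(1) = -49/2. On the right, S_1''(1) = 2c, so c = -49/4.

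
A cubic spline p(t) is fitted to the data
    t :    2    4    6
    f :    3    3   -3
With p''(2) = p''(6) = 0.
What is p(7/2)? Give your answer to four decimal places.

Put M_i = p'' at the i-th knot. Here h = (2, 2) and Δ = (0, -3), so the interior equations h_(i-1)·M_(i-1) + 2(h_(i-1)+h_i)·M_i + h_i·M_(i+1) = 6(Δ_i − Δ_(i-1)) read
  2·M_0 + 8·M_1 + 2·M_2 = 6(Δ_1 - Δ_0) = -18
Natural end conditions: M_0 = M_2 = 0.
Solving the tridiagonal system: M_0 = 0, M_1 = -9/4, M_2 = 0.
On [2, 4], p(t) = 3 + 3/4·(t - 2) + 0·(t - 2)² - 3/16·(t - 2)³.
With (t - 2) = 3/2: p(7/2) = 447/128.

3.4922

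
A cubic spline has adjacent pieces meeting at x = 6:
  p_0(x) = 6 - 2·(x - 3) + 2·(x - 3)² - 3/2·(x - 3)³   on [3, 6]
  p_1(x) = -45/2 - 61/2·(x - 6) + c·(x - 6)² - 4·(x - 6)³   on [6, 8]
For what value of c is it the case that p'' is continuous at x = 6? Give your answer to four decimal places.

p_0''(x) = 4 - 9·(x - 3), so p_0''(6) = -23. On the right, p_1''(6) = 2c, so c = -23/2.

-11.5000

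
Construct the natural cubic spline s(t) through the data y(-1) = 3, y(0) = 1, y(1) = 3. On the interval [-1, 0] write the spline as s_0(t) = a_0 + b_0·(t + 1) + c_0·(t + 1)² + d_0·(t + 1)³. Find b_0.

-3

Put M_i = s'' at the i-th knot. Here h = (1, 1) and Δ = (-2, 2), so the interior equations h_(i-1)·M_(i-1) + 2(h_(i-1)+h_i)·M_i + h_i·M_(i+1) = 6(Δ_i − Δ_(i-1)) read
  1·M_0 + 4·M_1 + 1·M_2 = 6(Δ_1 - Δ_0) = 24
Natural end conditions: M_0 = M_2 = 0.
Solving: M_0 = 0, M_1 = 6, M_2 = 0.
On [-1, 0], with s_0(t) = a_0 + b_0·(t + 1) + c_0·(t + 1)² + d_0·(t + 1)³: c_0 = M_0/2 = 0, d_0 = (M_1 - M_0)/(6h_0) = 1, b_0 = Δ_0 - h_0(2M_0 + M_1)/6 = -3.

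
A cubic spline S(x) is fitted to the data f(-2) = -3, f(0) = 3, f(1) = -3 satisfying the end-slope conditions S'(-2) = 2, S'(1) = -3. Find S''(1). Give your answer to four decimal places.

16.3333

Put M_i = S'' at the i-th knot. Here h = (2, 1) and Δ = (3, -6), so the interior equations h_(i-1)·M_(i-1) + 2(h_(i-1)+h_i)·M_i + h_i·M_(i+1) = 6(Δ_i − Δ_(i-1)) read
  2·M_0 + 6·M_1 + 1·M_2 = 6(Δ_1 - Δ_0) = -54
Clamped end conditions give two more equations: 2h_0·M_0 + h_0·M_1 = 6(Δ_0 - S'(-2)) = 6 and h_1·M_1 + 2h_1·M_2 = 6(S'(1) - Δ_1) = 18.
Hence M_0 = 53/6, M_1 = -44/3, M_2 = 49/3.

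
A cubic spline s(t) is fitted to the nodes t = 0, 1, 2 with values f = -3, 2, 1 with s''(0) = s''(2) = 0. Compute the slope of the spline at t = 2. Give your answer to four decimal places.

Write M_i for s''(x_i). With h_i = 1, 1 and divided differences Δ_i = 5, -1, the continuity of s' gives the tridiagonal system
  1·M_0 + 4·M_1 + 1·M_2 = 6(Δ_1 - Δ_0) = -36
Natural end conditions: M_0 = M_2 = 0.
Forward elimination and back-substitution give M_0 = 0, M_1 = -9, M_2 = 0.
On [1, 2], s'(t) = b_1 + 2c_1·(t - 1) + 3d_1·(t - 1)² with b_1 = Δ_1 - h_1(2M_1 + M_2)/6 = 2, c_1 = M_1/2 = -9/2, d_1 = (M_2 - M_1)/(6h_1) = 3/2. So s'(2) = -5/2.

-2.5000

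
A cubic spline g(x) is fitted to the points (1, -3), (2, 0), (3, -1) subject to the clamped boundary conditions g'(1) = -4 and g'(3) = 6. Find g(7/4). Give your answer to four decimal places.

Put m_i = g'' at the i-th knot. Here h = (1, 1) and Δ = (3, -1), so the interior equations h_(i-1)·m_(i-1) + 2(h_(i-1)+h_i)·m_i + h_i·m_(i+1) = 6(Δ_i − Δ_(i-1)) read
  1·m_0 + 4·m_1 + 1·m_2 = 6(Δ_1 - Δ_0) = -24
Clamped end conditions give two more equations: 2h_0·m_0 + h_0·m_1 = 6(Δ_0 - g'(1)) = 42 and h_1·m_1 + 2h_1·m_2 = 6(g'(3) - Δ_1) = 42.
Solving: m_0 = 32, m_1 = -22, m_2 = 32.
On [1, 2], g(x) = -3 - 4·(x - 1) + 16·(x - 1)² - 9·(x - 1)³.
With (x - 1) = 3/4: g(7/4) = -51/64.

-0.7969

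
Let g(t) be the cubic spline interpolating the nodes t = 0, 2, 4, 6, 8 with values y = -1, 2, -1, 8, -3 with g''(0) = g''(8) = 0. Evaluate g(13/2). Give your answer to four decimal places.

7.3242

Put M_i = g'' at the i-th knot. Here h = (2, 2, 2, 2) and Δ = (3/2, -3/2, 9/2, -11/2), so the interior equations h_(i-1)·M_(i-1) + 2(h_(i-1)+h_i)·M_i + h_i·M_(i+1) = 6(Δ_i − Δ_(i-1)) read
  2·M_0 + 8·M_1 + 2·M_2 = 6(Δ_1 - Δ_0) = -18
  2·M_1 + 8·M_2 + 2·M_3 = 6(Δ_2 - Δ_1) = 36
  2·M_2 + 8·M_3 + 2·M_4 = 6(Δ_3 - Δ_2) = -60
Natural end conditions: M_0 = M_4 = 0.
Solving: M_0 = 0, M_1 = -237/56, M_2 = 111/14, M_3 = -531/56, M_4 = 0.
On [6, 8], g(t) = 8 + 23/28·(t - 6) - 531/112·(t - 6)² + 177/224·(t - 6)³.
With (t - 6) = 1/2: g(13/2) = 1875/256.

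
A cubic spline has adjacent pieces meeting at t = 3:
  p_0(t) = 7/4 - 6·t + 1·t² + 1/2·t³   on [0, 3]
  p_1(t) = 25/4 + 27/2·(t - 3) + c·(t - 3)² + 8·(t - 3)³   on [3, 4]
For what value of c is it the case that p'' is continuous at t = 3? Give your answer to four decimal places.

5.5000

p_0''(t) = 2 + 3·t, so p_0''(3) = 11. On the right, p_1''(3) = 2c, so c = 11/2.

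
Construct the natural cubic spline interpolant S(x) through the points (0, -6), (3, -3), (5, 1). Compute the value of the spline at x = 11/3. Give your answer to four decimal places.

-1.8148

Put M_i = S'' at the i-th knot. Here h = (3, 2) and Δ = (1, 2), so the interior equations h_(i-1)·M_(i-1) + 2(h_(i-1)+h_i)·M_i + h_i·M_(i+1) = 6(Δ_i − Δ_(i-1)) read
  3·M_0 + 10·M_1 + 2·M_2 = 6(Δ_1 - Δ_0) = 6
Natural end conditions: M_0 = M_2 = 0.
Solving the tridiagonal system: M_0 = 0, M_1 = 3/5, M_2 = 0.
On [3, 5], S(x) = -3 + 8/5·(x - 3) + 3/10·(x - 3)² - 1/20·(x - 3)³.
With (x - 3) = 2/3: S(11/3) = -49/27.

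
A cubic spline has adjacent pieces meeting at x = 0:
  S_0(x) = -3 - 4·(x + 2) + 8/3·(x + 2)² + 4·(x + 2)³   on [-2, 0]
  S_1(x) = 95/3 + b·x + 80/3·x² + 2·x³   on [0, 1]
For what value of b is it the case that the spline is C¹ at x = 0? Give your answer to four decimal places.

54.6667

S_0'(x) = -4 + 16/3·(x + 2) + 12·(x + 2)², so S_0'(0) = 164/3. On the right, S_1'(0) = b, so b = 164/3.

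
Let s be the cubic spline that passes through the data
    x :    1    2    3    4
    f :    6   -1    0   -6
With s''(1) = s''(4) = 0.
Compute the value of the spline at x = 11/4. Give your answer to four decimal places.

-0.0719

Put M_i = s'' at the i-th knot. Here h = (1, 1, 1) and Δ = (-7, 1, -6), so the interior equations h_(i-1)·M_(i-1) + 2(h_(i-1)+h_i)·M_i + h_i·M_(i+1) = 6(Δ_i − Δ_(i-1)) read
  1·M_0 + 4·M_1 + 1·M_2 = 6(Δ_1 - Δ_0) = 48
  1·M_1 + 4·M_2 + 1·M_3 = 6(Δ_2 - Δ_1) = -42
Natural end conditions: M_0 = M_3 = 0.
Solving the tridiagonal system: M_0 = 0, M_1 = 78/5, M_2 = -72/5, M_3 = 0.
On [2, 3], s(x) = -1 - 9/5·(x - 2) + 39/5·(x - 2)² - 5·(x - 2)³.
With (x - 2) = 3/4: s(11/4) = -23/320.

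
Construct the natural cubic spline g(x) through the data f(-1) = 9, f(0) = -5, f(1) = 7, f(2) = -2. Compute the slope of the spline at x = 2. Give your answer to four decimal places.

-16.3333

Put m_i = g'' at the i-th knot. Here h = (1, 1, 1) and Δ = (-14, 12, -9), so the interior equations h_(i-1)·m_(i-1) + 2(h_(i-1)+h_i)·m_i + h_i·m_(i+1) = 6(Δ_i − Δ_(i-1)) read
  1·m_0 + 4·m_1 + 1·m_2 = 6(Δ_1 - Δ_0) = 156
  1·m_1 + 4·m_2 + 1·m_3 = 6(Δ_2 - Δ_1) = -126
Natural end conditions: m_0 = m_3 = 0.
Forward elimination and back-substitution give m_0 = 0, m_1 = 50, m_2 = -44, m_3 = 0.
On [1, 2], g'(x) = b_2 + 2c_2·(x - 1) + 3d_2·(x - 1)² with b_2 = Δ_2 - h_2(2m_2 + m_3)/6 = 17/3, c_2 = m_2/2 = -22, d_2 = (m_3 - m_2)/(6h_2) = 22/3. So g'(2) = -49/3.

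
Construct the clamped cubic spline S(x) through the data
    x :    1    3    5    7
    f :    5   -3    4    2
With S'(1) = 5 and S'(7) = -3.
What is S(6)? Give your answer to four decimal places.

Let M_i = S''(x_i). Step sizes h_i = 2, 2, 2; slopes of the chords Δ_i = (y_(i+1) - y_i)/h_i = -4, 7/2, -1.
  2·M_0 + 8·M_1 + 2·M_2 = 6(Δ_1 - Δ_0) = 45
  2·M_1 + 8·M_2 + 2·M_3 = 6(Δ_2 - Δ_1) = -27
Clamped end conditions give two more equations: 2h_0·M_0 + h_0·M_1 = 6(Δ_0 - S'(1)) = -54 and h_2·M_2 + 2h_2·M_3 = 6(S'(7) - Δ_2) = -12.
Solving the tridiagonal system: M_0 = -587/30, M_1 = 182/15, M_2 = -97/15, M_3 = 7/30.
On [5, 7], S(x) = 4 + 97/30·(x - 5) - 97/30·(x - 5)² + 67/120·(x - 5)³.
With (x - 5) = 1: S(6) = 547/120.

4.5583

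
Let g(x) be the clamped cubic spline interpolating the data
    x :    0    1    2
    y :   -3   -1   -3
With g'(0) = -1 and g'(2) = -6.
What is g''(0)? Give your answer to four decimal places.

Write M_i for g''(x_i). With h_i = 1, 1 and divided differences Δ_i = 2, -2, the continuity of g' gives the tridiagonal system
  1·M_0 + 4·M_1 + 1·M_2 = 6(Δ_1 - Δ_0) = -24
Clamped end conditions give two more equations: 2h_0·M_0 + h_0·M_1 = 6(Δ_0 - g'(0)) = 18 and h_1·M_1 + 2h_1·M_2 = 6(g'(2) - Δ_1) = -24.
Hence M_0 = 25/2, M_1 = -7, M_2 = -17/2.

12.5000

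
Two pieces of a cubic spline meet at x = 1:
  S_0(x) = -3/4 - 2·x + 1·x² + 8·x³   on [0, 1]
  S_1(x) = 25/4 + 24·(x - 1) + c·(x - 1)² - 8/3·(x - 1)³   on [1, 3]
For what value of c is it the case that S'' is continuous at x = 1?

25

S_0''(x) = 2 + 48·x, so S_0''(1) = 50. On the right, S_1''(1) = 2c, so c = 25.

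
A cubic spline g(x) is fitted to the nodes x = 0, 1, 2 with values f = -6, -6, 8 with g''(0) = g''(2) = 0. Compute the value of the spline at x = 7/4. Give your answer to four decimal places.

3.6797

Write σ_i for g''(x_i). With h_i = 1, 1 and divided differences Δ_i = 0, 14, the continuity of g' gives the tridiagonal system
  1·σ_0 + 4·σ_1 + 1·σ_2 = 6(Δ_1 - Δ_0) = 84
Natural end conditions: σ_0 = σ_2 = 0.
Hence σ_0 = 0, σ_1 = 21, σ_2 = 0.
On [1, 2], g(x) = -6 + 7·(x - 1) + 21/2·(x - 1)² - 7/2·(x - 1)³.
With (x - 1) = 3/4: g(7/4) = 471/128.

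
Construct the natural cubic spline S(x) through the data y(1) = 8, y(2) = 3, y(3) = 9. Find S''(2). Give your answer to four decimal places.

16.5000

Put M_i = S'' at the i-th knot. Here h = (1, 1) and Δ = (-5, 6), so the interior equations h_(i-1)·M_(i-1) + 2(h_(i-1)+h_i)·M_i + h_i·M_(i+1) = 6(Δ_i − Δ_(i-1)) read
  1·M_0 + 4·M_1 + 1·M_2 = 6(Δ_1 - Δ_0) = 66
Natural end conditions: M_0 = M_2 = 0.
Hence M_0 = 0, M_1 = 33/2, M_2 = 0.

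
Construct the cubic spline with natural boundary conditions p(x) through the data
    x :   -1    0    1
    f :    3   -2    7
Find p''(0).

21

Put M_i = p'' at the i-th knot. Here h = (1, 1) and Δ = (-5, 9), so the interior equations h_(i-1)·M_(i-1) + 2(h_(i-1)+h_i)·M_i + h_i·M_(i+1) = 6(Δ_i − Δ_(i-1)) read
  1·M_0 + 4·M_1 + 1·M_2 = 6(Δ_1 - Δ_0) = 84
Natural end conditions: M_0 = M_2 = 0.
Forward elimination and back-substitution give M_0 = 0, M_1 = 21, M_2 = 0.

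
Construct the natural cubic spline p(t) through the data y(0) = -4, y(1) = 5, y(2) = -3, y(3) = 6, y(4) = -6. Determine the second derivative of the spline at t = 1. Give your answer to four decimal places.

Let M_i = p''(x_i). Step sizes h_i = 1, 1, 1, 1; slopes of the chords Δ_i = (y_(i+1) - y_i)/h_i = 9, -8, 9, -12.
  1·M_0 + 4·M_1 + 1·M_2 = 6(Δ_1 - Δ_0) = -102
  1·M_1 + 4·M_2 + 1·M_3 = 6(Δ_2 - Δ_1) = 102
  1·M_2 + 4·M_3 + 1·M_4 = 6(Δ_3 - Δ_2) = -126
Natural end conditions: M_0 = M_4 = 0.
Forward elimination and back-substitution give M_0 = 0, M_1 = -258/7, M_2 = 318/7, M_3 = -300/7, M_4 = 0.

-36.8571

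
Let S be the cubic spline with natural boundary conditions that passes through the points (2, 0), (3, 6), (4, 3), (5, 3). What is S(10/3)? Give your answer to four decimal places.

5.5481

Write M_i for S''(x_i). With h_i = 1, 1, 1 and divided differences Δ_i = 6, -3, 0, the continuity of S' gives the tridiagonal system
  1·M_0 + 4·M_1 + 1·M_2 = 6(Δ_1 - Δ_0) = -54
  1·M_1 + 4·M_2 + 1·M_3 = 6(Δ_2 - Δ_1) = 18
Natural end conditions: M_0 = M_3 = 0.
Solving: M_0 = 0, M_1 = -78/5, M_2 = 42/5, M_3 = 0.
On [3, 4], S(x) = 6 + 4/5·(x - 3) - 39/5·(x - 3)² + 4·(x - 3)³.
With (x - 3) = 1/3: S(10/3) = 749/135.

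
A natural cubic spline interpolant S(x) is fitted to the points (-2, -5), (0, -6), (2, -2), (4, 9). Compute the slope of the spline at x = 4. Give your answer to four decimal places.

With m_i denoting the second derivative at x_i, h_i = 2, 2, 2, and Δ_i = (y_(i+1) − y_i)/h_i = -1/2, 2, 11/2:
  2·m_0 + 8·m_1 + 2·m_2 = 6(Δ_1 - Δ_0) = 15
  2·m_1 + 8·m_2 + 2·m_3 = 6(Δ_2 - Δ_1) = 21
Natural end conditions: m_0 = m_3 = 0.
Hence m_0 = 0, m_1 = 13/10, m_2 = 23/10, m_3 = 0.
On [2, 4], S'(x) = b_2 + 2c_2·(x - 2) + 3d_2·(x - 2)² with b_2 = Δ_2 - h_2(2m_2 + m_3)/6 = 119/30, c_2 = m_2/2 = 23/20, d_2 = (m_3 - m_2)/(6h_2) = -23/120. So S'(4) = 94/15.

6.2667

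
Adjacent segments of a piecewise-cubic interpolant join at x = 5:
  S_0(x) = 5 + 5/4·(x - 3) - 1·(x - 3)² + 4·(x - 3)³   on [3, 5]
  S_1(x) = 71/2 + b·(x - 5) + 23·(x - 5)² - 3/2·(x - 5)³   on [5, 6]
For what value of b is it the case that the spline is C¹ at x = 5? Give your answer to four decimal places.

S_0'(x) = 5/4 - 2·(x - 3) + 12·(x - 3)², so S_0'(5) = 181/4. On the right, S_1'(5) = b, so b = 181/4.

45.2500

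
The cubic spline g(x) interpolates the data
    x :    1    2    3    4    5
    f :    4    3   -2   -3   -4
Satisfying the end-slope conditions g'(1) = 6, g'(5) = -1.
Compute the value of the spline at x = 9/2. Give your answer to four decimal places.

Write M_i for g''(x_i). With h_i = 1, 1, 1, 1 and divided differences Δ_i = -1, -5, -1, -1, the continuity of g' gives the tridiagonal system
  1·M_0 + 4·M_1 + 1·M_2 = 6(Δ_1 - Δ_0) = -24
  1·M_1 + 4·M_2 + 1·M_3 = 6(Δ_2 - Δ_1) = 24
  1·M_2 + 4·M_3 + 1·M_4 = 6(Δ_3 - Δ_2) = 0
Clamped end conditions give two more equations: 2h_0·M_0 + h_0·M_1 = 6(Δ_0 - g'(1)) = -42 and h_3·M_3 + 2h_3·M_4 = 6(g'(5) - Δ_3) = 0.
Solving: M_0 = -547/28, M_1 = -41/14, M_2 = 29/4, M_3 = -29/14, M_4 = 29/28.
On [4, 5], g(x) = -3 - 27/56·(x - 4) - 29/28·(x - 4)² + 29/56·(x - 4)³.
With (x - 4) = 1/2: g(9/2) = -1539/448.

-3.4353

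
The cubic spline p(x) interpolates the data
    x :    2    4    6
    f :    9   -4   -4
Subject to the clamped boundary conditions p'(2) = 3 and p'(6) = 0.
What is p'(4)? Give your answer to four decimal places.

-5.6250

Write M_i for p''(x_i). With h_i = 2, 2 and divided differences Δ_i = -13/2, 0, the continuity of p' gives the tridiagonal system
  2·M_0 + 8·M_1 + 2·M_2 = 6(Δ_1 - Δ_0) = 39
Clamped end conditions give two more equations: 2h_0·M_0 + h_0·M_1 = 6(Δ_0 - p'(2)) = -57 and h_1·M_1 + 2h_1·M_2 = 6(p'(6) - Δ_1) = 0.
Forward elimination and back-substitution give M_0 = -159/8, M_1 = 45/4, M_2 = -45/8.
On [4, 6], p'(x) = b_1 + 2c_1·(x - 4) + 3d_1·(x - 4)² with b_1 = Δ_1 - h_1(2M_1 + M_2)/6 = -45/8, c_1 = M_1/2 = 45/8, d_1 = (M_2 - M_1)/(6h_1) = -45/32. So p'(4) = -45/8.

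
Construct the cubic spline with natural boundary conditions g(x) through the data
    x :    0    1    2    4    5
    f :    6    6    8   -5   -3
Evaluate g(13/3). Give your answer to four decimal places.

Put M_i = g'' at the i-th knot. Here h = (1, 1, 2, 1) and Δ = (0, 2, -13/2, 2), so the interior equations h_(i-1)·M_(i-1) + 2(h_(i-1)+h_i)·M_i + h_i·M_(i+1) = 6(Δ_i − Δ_(i-1)) read
  1·M_0 + 4·M_1 + 1·M_2 = 6(Δ_1 - Δ_0) = 12
  1·M_1 + 6·M_2 + 2·M_3 = 6(Δ_2 - Δ_1) = -51
  2·M_2 + 6·M_3 + 1·M_4 = 6(Δ_3 - Δ_2) = 51
Natural end conditions: M_0 = M_4 = 0.
Solving the tridiagonal system: M_0 = 0, M_1 = 396/61, M_2 = -852/61, M_3 = 1605/122, M_4 = 0.
On [4, 5], g(x) = -5 - 291/122·(x - 4) + 1605/244·(x - 4)² - 535/244·(x - 4)³.
With (x - 4) = 1/3: g(13/3) = -16949/3294.

-5.1454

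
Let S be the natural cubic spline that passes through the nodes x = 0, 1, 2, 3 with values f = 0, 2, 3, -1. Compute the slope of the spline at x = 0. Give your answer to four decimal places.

Let M_i = S''(x_i). Step sizes h_i = 1, 1, 1; slopes of the chords Δ_i = (y_(i+1) - y_i)/h_i = 2, 1, -4.
  1·M_0 + 4·M_1 + 1·M_2 = 6(Δ_1 - Δ_0) = -6
  1·M_1 + 4·M_2 + 1·M_3 = 6(Δ_2 - Δ_1) = -30
Natural end conditions: M_0 = M_3 = 0.
Solving: M_0 = 0, M_1 = 2/5, M_2 = -38/5, M_3 = 0.
On [0, 1], S'(x) = b_0 + 2c_0·x + 3d_0·x² with b_0 = Δ_0 - h_0(2M_0 + M_1)/6 = 29/15, c_0 = M_0/2 = 0, d_0 = (M_1 - M_0)/(6h_0) = 1/15. So S'(0) = 29/15.

1.9333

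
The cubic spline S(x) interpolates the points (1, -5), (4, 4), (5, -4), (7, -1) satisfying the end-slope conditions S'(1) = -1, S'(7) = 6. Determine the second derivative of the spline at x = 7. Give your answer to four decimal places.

Write M_i for S''(x_i). With h_i = 3, 1, 2 and divided differences Δ_i = 3, -8, 3/2, the continuity of S' gives the tridiagonal system
  3·M_0 + 8·M_1 + 1·M_2 = 6(Δ_1 - Δ_0) = -66
  1·M_1 + 6·M_2 + 2·M_3 = 6(Δ_2 - Δ_1) = 57
Clamped end conditions give two more equations: 2h_0·M_0 + h_0·M_1 = 6(Δ_0 - S'(1)) = 24 and h_2·M_2 + 2h_2·M_3 = 6(S'(7) - Δ_2) = 27.
Hence M_0 = 457/42, M_1 = -289/21, M_2 = 481/42, M_3 = 43/42.

1.0238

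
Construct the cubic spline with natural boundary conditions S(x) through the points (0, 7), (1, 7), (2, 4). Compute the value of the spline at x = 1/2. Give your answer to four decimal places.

Put σ_i = S'' at the i-th knot. Here h = (1, 1) and Δ = (0, -3), so the interior equations h_(i-1)·σ_(i-1) + 2(h_(i-1)+h_i)·σ_i + h_i·σ_(i+1) = 6(Δ_i − Δ_(i-1)) read
  1·σ_0 + 4·σ_1 + 1·σ_2 = 6(Δ_1 - Δ_0) = -18
Natural end conditions: σ_0 = σ_2 = 0.
Solving: σ_0 = 0, σ_1 = -9/2, σ_2 = 0.
On [0, 1], S(x) = 7 + 3/4·x + 0·x² - 3/4·x³.
With x = 1/2: S(1/2) = 233/32.

7.2813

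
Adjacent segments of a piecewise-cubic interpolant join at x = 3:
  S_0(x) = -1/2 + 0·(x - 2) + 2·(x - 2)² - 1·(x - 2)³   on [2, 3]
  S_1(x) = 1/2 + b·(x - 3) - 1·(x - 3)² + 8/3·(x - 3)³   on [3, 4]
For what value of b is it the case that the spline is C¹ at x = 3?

1

S_0'(x) = 0 + 4·(x - 2) - 3·(x - 2)², so S_0'(3) = 1. On the right, S_1'(3) = b, so b = 1.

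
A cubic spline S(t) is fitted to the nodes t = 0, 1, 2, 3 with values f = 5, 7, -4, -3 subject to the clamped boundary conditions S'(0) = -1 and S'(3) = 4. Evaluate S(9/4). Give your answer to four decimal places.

-5.0625

Put M_i = S'' at the i-th knot. Here h = (1, 1, 1) and Δ = (2, -11, 1), so the interior equations h_(i-1)·M_(i-1) + 2(h_(i-1)+h_i)·M_i + h_i·M_(i+1) = 6(Δ_i − Δ_(i-1)) read
  1·M_0 + 4·M_1 + 1·M_2 = 6(Δ_1 - Δ_0) = -78
  1·M_1 + 4·M_2 + 1·M_3 = 6(Δ_2 - Δ_1) = 72
Clamped end conditions give two more equations: 2h_0·M_0 + h_0·M_1 = 6(Δ_0 - S'(0)) = 18 and h_2·M_2 + 2h_2·M_3 = 6(S'(3) - Δ_2) = 18.
Forward elimination and back-substitution give M_0 = 76/3, M_1 = -98/3, M_2 = 82/3, M_3 = -14/3.
On [2, 3], S(t) = -4 - 22/3·(t - 2) + 41/3·(t - 2)² - 16/3·(t - 2)³.
With (t - 2) = 1/4: S(9/4) = -81/16.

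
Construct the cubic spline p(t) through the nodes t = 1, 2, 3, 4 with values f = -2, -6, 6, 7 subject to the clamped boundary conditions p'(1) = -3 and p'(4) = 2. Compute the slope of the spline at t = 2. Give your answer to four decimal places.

Let m_i = p''(x_i). Step sizes h_i = 1, 1, 1; slopes of the chords Δ_i = (y_(i+1) - y_i)/h_i = -4, 12, 1.
  1·m_0 + 4·m_1 + 1·m_2 = 6(Δ_1 - Δ_0) = 96
  1·m_1 + 4·m_2 + 1·m_3 = 6(Δ_2 - Δ_1) = -66
Clamped end conditions give two more equations: 2h_0·m_0 + h_0·m_1 = 6(Δ_0 - p'(1)) = -6 and h_2·m_2 + 2h_2·m_3 = 6(p'(4) - Δ_2) = 6.
Forward elimination and back-substitution give m_0 = -322/15, m_1 = 554/15, m_2 = -454/15, m_3 = 272/15.
On [2, 3], p'(t) = b_1 + 2c_1·(t - 2) + 3d_1·(t - 2)² with b_1 = Δ_1 - h_1(2m_1 + m_2)/6 = 71/15, c_1 = m_1/2 = 277/15, d_1 = (m_2 - m_1)/(6h_1) = -56/5. So p'(2) = 71/15.

4.7333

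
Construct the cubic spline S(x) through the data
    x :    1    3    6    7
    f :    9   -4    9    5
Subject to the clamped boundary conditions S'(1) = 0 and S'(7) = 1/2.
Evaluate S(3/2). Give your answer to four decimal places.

7.2224

Write M_i for S''(x_i). With h_i = 2, 3, 1 and divided differences Δ_i = -13/2, 13/3, -4, the continuity of S' gives the tridiagonal system
  2·M_0 + 10·M_1 + 3·M_2 = 6(Δ_1 - Δ_0) = 65
  3·M_1 + 8·M_2 + 1·M_3 = 6(Δ_2 - Δ_1) = -50
Clamped end conditions give two more equations: 2h_0·M_0 + h_0·M_1 = 6(Δ_0 - S'(1)) = -39 and h_2·M_2 + 2h_2·M_3 = 6(S'(7) - Δ_2) = 27.
Solving the tridiagonal system: M_0 = -655/39, M_1 = 1099/78, M_2 = -550/39, M_3 = 1603/78.
On [1, 3], S(x) = 9 + 0·(x - 1) - 655/78·(x - 1)² + 803/312·(x - 1)³.
With (x - 1) = 1/2: S(3/2) = 6009/832.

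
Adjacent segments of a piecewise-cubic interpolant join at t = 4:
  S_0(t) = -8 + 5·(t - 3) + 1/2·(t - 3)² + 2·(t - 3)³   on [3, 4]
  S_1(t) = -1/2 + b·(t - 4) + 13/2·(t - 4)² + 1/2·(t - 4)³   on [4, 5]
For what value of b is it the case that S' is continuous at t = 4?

12

S_0'(t) = 5 + 1·(t - 3) + 6·(t - 3)², so S_0'(4) = 12. On the right, S_1'(4) = b, so b = 12.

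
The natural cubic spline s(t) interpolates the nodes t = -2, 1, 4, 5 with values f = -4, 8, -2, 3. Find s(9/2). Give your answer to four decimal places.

-0.0259

With m_i denoting the second derivative at x_i, h_i = 3, 3, 1, and Δ_i = (y_(i+1) − y_i)/h_i = 4, -10/3, 5:
  3·m_0 + 12·m_1 + 3·m_2 = 6(Δ_1 - Δ_0) = -44
  3·m_1 + 8·m_2 + 1·m_3 = 6(Δ_2 - Δ_1) = 50
Natural end conditions: m_0 = m_3 = 0.
Solving: m_0 = 0, m_1 = -502/87, m_2 = 244/29, m_3 = 0.
On [4, 5], s(t) = -2 + 191/87·(t - 4) + 122/29·(t - 4)² - 122/87·(t - 4)³.
With (t - 4) = 1/2: s(9/2) = -3/116.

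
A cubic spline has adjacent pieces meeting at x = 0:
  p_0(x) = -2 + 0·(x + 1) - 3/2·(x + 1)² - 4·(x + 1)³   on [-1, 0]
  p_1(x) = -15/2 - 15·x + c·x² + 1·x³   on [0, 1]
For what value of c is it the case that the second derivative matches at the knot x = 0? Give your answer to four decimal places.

p_0''(x) = -3 - 24·(x + 1), so p_0''(0) = -27. On the right, p_1''(0) = 2c, so c = -27/2.

-13.5000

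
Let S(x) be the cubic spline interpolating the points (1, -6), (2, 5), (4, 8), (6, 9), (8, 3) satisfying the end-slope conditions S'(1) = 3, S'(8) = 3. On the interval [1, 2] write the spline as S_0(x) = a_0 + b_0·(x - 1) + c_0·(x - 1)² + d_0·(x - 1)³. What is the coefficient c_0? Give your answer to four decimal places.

16.1512

Let σ_i = S''(x_i). Step sizes h_i = 1, 2, 2, 2; slopes of the chords Δ_i = (y_(i+1) - y_i)/h_i = 11, 3/2, 1/2, -3.
  1·σ_0 + 6·σ_1 + 2·σ_2 = 6(Δ_1 - Δ_0) = -57
  2·σ_1 + 8·σ_2 + 2·σ_3 = 6(Δ_2 - Δ_1) = -6
  2·σ_2 + 8·σ_3 + 2·σ_4 = 6(Δ_3 - Δ_2) = -21
Clamped end conditions give two more equations: 2h_0·σ_0 + h_0·σ_1 = 6(Δ_0 - S'(1)) = 48 and h_3·σ_3 + 2h_3·σ_4 = 6(S'(8) - Δ_3) = 36.
Solving the tridiagonal system: σ_0 = 1389/43, σ_1 = -714/43, σ_2 = 222/43, σ_3 = -303/43, σ_4 = 1077/86.
On [1, 2], with S_0(x) = a_0 + b_0·(x - 1) + c_0·(x - 1)² + d_0·(x - 1)³: c_0 = σ_0/2 = 1389/86, d_0 = (σ_1 - σ_0)/(6h_0) = -701/86, b_0 = Δ_0 - h_0(2σ_0 + σ_1)/6 = 3.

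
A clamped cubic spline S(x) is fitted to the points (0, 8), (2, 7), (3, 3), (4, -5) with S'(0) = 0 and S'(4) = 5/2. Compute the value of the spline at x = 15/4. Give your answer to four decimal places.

Let M_i = S''(x_i). Step sizes h_i = 2, 1, 1; slopes of the chords Δ_i = (y_(i+1) - y_i)/h_i = -1/2, -4, -8.
  2·M_0 + 6·M_1 + 1·M_2 = 6(Δ_1 - Δ_0) = -21
  1·M_1 + 4·M_2 + 1·M_3 = 6(Δ_2 - Δ_1) = -24
Clamped end conditions give two more equations: 2h_0·M_0 + h_0·M_1 = 6(Δ_0 - S'(0)) = -3 and h_2·M_2 + 2h_2·M_3 = 6(S'(4) - Δ_2) = 63.
Solving: M_0 = -4/11, M_1 = -17/22, M_2 = -172/11, M_3 = 865/22.
On [3, 4], S(x) = 3 - 411/44·(x - 3) - 86/11·(x - 3)² + 403/44·(x - 3)³.
With (x - 3) = 3/4: S(15/4) = -12783/2816.

-4.5394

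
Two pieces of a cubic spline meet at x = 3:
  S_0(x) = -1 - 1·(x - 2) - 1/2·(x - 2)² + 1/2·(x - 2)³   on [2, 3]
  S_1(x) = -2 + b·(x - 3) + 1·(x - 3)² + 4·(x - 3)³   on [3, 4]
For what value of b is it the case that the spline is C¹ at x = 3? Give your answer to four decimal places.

-0.5000

S_0'(x) = -1 - 1·(x - 2) + 3/2·(x - 2)², so S_0'(3) = -1/2. On the right, S_1'(3) = b, so b = -1/2.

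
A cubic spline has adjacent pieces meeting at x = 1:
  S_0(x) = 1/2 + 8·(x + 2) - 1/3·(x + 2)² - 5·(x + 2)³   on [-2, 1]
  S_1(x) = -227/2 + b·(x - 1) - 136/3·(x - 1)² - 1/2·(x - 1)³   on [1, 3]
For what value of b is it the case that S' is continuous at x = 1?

-129

S_0'(x) = 8 - 2/3·(x + 2) - 15·(x + 2)², so S_0'(1) = -129. On the right, S_1'(1) = b, so b = -129.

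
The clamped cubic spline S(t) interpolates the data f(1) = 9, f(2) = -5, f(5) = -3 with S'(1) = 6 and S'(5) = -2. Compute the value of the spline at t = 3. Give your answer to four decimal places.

-11.8148

Put M_i = S'' at the i-th knot. Here h = (1, 3) and Δ = (-14, 2/3), so the interior equations h_(i-1)·M_(i-1) + 2(h_(i-1)+h_i)·M_i + h_i·M_(i+1) = 6(Δ_i − Δ_(i-1)) read
  1·M_0 + 8·M_1 + 3·M_2 = 6(Δ_1 - Δ_0) = 88
Clamped end conditions give two more equations: 2h_0·M_0 + h_0·M_1 = 6(Δ_0 - S'(1)) = -120 and h_1·M_1 + 2h_1·M_2 = 6(S'(5) - Δ_1) = -16.
Solving: M_0 = -73, M_1 = 26, M_2 = -47/3.
On [2, 5], S(t) = -5 - 35/2·(t - 2) + 13·(t - 2)² - 125/54·(t - 2)³.
With (t - 2) = 1: S(3) = -319/27.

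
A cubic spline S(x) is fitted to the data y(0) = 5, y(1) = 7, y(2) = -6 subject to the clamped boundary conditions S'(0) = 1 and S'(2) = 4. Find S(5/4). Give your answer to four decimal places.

3.4453

With σ_i denoting the second derivative at x_i, h_i = 1, 1, and Δ_i = (y_(i+1) − y_i)/h_i = 2, -13:
  1·σ_0 + 4·σ_1 + 1·σ_2 = 6(Δ_1 - Δ_0) = -90
Clamped end conditions give two more equations: 2h_0·σ_0 + h_0·σ_1 = 6(Δ_0 - S'(0)) = 6 and h_1·σ_1 + 2h_1·σ_2 = 6(S'(2) - Δ_1) = 102.
Solving the tridiagonal system: σ_0 = 27, σ_1 = -48, σ_2 = 75.
On [1, 2], S(x) = 7 - 19/2·(x - 1) - 24·(x - 1)² + 41/2·(x - 1)³.
With (x - 1) = 1/4: S(5/4) = 441/128.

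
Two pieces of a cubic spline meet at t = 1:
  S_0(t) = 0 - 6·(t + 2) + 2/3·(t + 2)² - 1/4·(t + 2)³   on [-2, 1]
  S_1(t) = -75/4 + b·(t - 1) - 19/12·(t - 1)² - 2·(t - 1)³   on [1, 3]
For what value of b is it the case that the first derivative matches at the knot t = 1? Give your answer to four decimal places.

S_0'(t) = -6 + 4/3·(t + 2) - 3/4·(t + 2)², so S_0'(1) = -35/4. On the right, S_1'(1) = b, so b = -35/4.

-8.7500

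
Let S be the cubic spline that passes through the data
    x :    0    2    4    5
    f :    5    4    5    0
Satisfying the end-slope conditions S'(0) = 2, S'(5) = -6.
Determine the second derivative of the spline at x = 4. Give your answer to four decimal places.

-6.8696

Write σ_i for S''(x_i). With h_i = 2, 2, 1 and divided differences Δ_i = -1/2, 1/2, -5, the continuity of S' gives the tridiagonal system
  2·σ_0 + 8·σ_1 + 2·σ_2 = 6(Δ_1 - Δ_0) = 6
  2·σ_1 + 6·σ_2 + 1·σ_3 = 6(Δ_2 - Δ_1) = -33
Clamped end conditions give two more equations: 2h_0·σ_0 + h_0·σ_1 = 6(Δ_0 - S'(0)) = -15 and h_2·σ_2 + 2h_2·σ_3 = 6(S'(5) - Δ_2) = -6.
Solving: σ_0 = -131/23, σ_1 = 179/46, σ_2 = -158/23, σ_3 = 10/23.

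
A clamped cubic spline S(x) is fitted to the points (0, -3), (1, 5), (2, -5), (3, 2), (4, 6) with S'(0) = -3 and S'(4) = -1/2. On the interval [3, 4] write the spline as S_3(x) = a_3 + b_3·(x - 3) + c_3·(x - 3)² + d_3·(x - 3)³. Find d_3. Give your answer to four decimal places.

Write m_i for S''(x_i). With h_i = 1, 1, 1, 1 and divided differences Δ_i = 8, -10, 7, 4, the continuity of S' gives the tridiagonal system
  1·m_0 + 4·m_1 + 1·m_2 = 6(Δ_1 - Δ_0) = -108
  1·m_1 + 4·m_2 + 1·m_3 = 6(Δ_2 - Δ_1) = 102
  1·m_2 + 4·m_3 + 1·m_4 = 6(Δ_3 - Δ_2) = -18
Clamped end conditions give two more equations: 2h_0·m_0 + h_0·m_1 = 6(Δ_0 - S'(0)) = 66 and h_3·m_3 + 2h_3·m_4 = 6(S'(4) - Δ_3) = -27.
Solving: m_0 = 473/8, m_1 = -209/4, m_2 = 335/8, m_3 = -53/4, m_4 = -55/8.
On [3, 4], with S_3(x) = a_3 + b_3·(x - 3) + c_3·(x - 3)² + d_3·(x - 3)³: c_3 = m_3/2 = -53/8, d_3 = (m_4 - m_3)/(6h_3) = 17/16, b_3 = Δ_3 - h_3(2m_3 + m_4)/6 = 153/16.

1.0625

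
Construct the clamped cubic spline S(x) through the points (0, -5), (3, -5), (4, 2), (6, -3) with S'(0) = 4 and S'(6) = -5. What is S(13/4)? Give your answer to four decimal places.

-3.3387

With m_i denoting the second derivative at x_i, h_i = 3, 1, 2, and Δ_i = (y_(i+1) − y_i)/h_i = 0, 7, -5/2:
  3·m_0 + 8·m_1 + 1·m_2 = 6(Δ_1 - Δ_0) = 42
  1·m_1 + 6·m_2 + 2·m_3 = 6(Δ_2 - Δ_1) = -57
Clamped end conditions give two more equations: 2h_0·m_0 + h_0·m_1 = 6(Δ_0 - S'(0)) = -24 and h_2·m_2 + 2h_2·m_3 = 6(S'(6) - Δ_2) = -15.
Forward elimination and back-substitution give m_0 = -127/14, m_1 = 71/7, m_2 = -167/14, m_3 = 31/14.
On [3, 4], S(x) = -5 + 157/28·(x - 3) + 71/14·(x - 3)² - 103/28·(x - 3)³.
With (x - 3) = 1/4: S(13/4) = -5983/1792.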